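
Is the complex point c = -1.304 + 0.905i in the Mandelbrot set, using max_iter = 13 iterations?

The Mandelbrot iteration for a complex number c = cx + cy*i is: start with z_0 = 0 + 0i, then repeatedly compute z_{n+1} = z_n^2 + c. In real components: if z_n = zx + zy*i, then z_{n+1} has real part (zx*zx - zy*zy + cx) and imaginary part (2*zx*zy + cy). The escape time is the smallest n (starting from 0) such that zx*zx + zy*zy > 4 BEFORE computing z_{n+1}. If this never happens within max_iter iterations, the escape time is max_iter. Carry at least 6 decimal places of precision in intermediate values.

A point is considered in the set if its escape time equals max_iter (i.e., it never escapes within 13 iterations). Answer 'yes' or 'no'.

Answer: no

Derivation:
z_0 = 0 + 0i, c = -1.3040 + 0.9050i
Iter 1: z = -1.3040 + 0.9050i, |z|^2 = 2.5194
Iter 2: z = -0.4226 + -1.4552i, |z|^2 = 2.2963
Iter 3: z = -3.2431 + 2.1350i, |z|^2 = 15.0761
Escaped at iteration 3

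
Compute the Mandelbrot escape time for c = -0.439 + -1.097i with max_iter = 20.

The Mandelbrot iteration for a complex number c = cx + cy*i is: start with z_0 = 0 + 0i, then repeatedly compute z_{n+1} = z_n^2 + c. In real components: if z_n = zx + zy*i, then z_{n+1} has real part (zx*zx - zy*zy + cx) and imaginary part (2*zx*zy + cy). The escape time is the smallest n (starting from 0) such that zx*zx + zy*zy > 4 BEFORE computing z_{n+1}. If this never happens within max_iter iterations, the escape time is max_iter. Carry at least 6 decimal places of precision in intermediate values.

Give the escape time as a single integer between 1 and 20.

z_0 = 0 + 0i, c = -0.4390 + -1.0970i
Iter 1: z = -0.4390 + -1.0970i, |z|^2 = 1.3961
Iter 2: z = -1.4497 + -0.1338i, |z|^2 = 2.1195
Iter 3: z = 1.6447 + -0.7090i, |z|^2 = 3.2076
Iter 4: z = 1.7634 + -3.4290i, |z|^2 = 14.8678
Escaped at iteration 4

Answer: 4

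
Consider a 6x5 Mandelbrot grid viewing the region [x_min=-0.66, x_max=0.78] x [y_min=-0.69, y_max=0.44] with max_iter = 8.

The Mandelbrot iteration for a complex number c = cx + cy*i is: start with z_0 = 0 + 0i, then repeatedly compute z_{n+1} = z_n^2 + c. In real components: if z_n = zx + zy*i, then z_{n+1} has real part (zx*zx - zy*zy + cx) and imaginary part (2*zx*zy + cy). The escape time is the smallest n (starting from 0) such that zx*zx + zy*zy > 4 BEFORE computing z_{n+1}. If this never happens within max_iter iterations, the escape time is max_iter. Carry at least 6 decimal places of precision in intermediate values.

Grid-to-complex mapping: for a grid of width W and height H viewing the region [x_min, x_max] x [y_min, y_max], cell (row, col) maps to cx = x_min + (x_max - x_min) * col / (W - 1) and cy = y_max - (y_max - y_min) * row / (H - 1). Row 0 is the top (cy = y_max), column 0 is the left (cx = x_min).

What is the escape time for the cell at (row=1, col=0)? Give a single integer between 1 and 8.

z_0 = 0 + 0i, c = -0.6600 + 0.1575i
Iter 1: z = -0.6600 + 0.1575i, |z|^2 = 0.4604
Iter 2: z = -0.2492 + -0.0504i, |z|^2 = 0.0646
Iter 3: z = -0.6004 + 0.1826i, |z|^2 = 0.3939
Iter 4: z = -0.3328 + -0.0618i, |z|^2 = 0.1146
Iter 5: z = -0.5530 + 0.1986i, |z|^2 = 0.3453
Iter 6: z = -0.3936 + -0.0622i, |z|^2 = 0.1588
Iter 7: z = -0.5090 + 0.2065i, |z|^2 = 0.3017

Answer: 8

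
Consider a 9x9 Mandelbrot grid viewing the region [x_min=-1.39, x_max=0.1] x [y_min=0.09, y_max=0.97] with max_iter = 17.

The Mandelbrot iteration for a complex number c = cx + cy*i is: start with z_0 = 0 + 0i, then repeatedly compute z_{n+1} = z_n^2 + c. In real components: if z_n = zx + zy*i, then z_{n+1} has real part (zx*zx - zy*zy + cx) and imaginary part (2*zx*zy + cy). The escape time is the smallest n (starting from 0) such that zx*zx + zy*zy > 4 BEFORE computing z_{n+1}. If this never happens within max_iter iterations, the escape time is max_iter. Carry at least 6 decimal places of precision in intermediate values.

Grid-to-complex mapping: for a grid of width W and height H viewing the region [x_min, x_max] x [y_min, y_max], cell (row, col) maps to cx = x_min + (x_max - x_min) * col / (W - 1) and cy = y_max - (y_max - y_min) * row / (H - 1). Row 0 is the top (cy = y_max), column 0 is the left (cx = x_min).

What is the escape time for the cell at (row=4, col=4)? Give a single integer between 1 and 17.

Answer: 8

Derivation:
z_0 = 0 + 0i, c = -0.6450 + 0.5300i
Iter 1: z = -0.6450 + 0.5300i, |z|^2 = 0.6969
Iter 2: z = -0.5099 + -0.1537i, |z|^2 = 0.2836
Iter 3: z = -0.4087 + 0.6867i, |z|^2 = 0.6386
Iter 4: z = -0.9496 + -0.0313i, |z|^2 = 0.9027
Iter 5: z = 0.2558 + 0.5894i, |z|^2 = 0.4128
Iter 6: z = -0.9270 + 0.8315i, |z|^2 = 1.5507
Iter 7: z = -0.4772 + -1.0115i, |z|^2 = 1.2509
Iter 8: z = -1.4405 + 1.4953i, |z|^2 = 4.3112
Escaped at iteration 8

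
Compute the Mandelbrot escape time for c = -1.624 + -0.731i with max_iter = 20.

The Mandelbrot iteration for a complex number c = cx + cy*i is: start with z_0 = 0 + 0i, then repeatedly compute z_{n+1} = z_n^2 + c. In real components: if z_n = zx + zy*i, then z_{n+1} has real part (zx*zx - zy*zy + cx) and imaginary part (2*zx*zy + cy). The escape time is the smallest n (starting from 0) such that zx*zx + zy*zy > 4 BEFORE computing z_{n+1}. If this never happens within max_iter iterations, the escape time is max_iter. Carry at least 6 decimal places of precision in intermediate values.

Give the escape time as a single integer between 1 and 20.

z_0 = 0 + 0i, c = -1.6240 + -0.7310i
Iter 1: z = -1.6240 + -0.7310i, |z|^2 = 3.1717
Iter 2: z = 0.4790 + 1.6433i, |z|^2 = 2.9299
Iter 3: z = -4.0949 + 0.8433i, |z|^2 = 17.4797
Escaped at iteration 3

Answer: 3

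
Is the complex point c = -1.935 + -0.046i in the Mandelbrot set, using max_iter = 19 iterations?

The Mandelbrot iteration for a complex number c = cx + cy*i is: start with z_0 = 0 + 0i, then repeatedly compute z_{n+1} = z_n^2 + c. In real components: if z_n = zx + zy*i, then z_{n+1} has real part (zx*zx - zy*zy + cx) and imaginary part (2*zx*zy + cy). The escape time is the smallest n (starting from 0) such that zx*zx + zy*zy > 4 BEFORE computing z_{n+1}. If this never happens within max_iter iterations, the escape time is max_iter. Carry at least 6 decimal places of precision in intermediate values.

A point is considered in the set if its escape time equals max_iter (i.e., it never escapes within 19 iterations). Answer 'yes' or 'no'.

z_0 = 0 + 0i, c = -1.9350 + -0.0460i
Iter 1: z = -1.9350 + -0.0460i, |z|^2 = 3.7463
Iter 2: z = 1.8071 + 0.1320i, |z|^2 = 3.2831
Iter 3: z = 1.3132 + 0.4311i, |z|^2 = 1.9104
Iter 4: z = -0.3964 + 1.0864i, |z|^2 = 1.3373
Iter 5: z = -2.9581 + -0.9072i, |z|^2 = 9.5735
Escaped at iteration 5

Answer: no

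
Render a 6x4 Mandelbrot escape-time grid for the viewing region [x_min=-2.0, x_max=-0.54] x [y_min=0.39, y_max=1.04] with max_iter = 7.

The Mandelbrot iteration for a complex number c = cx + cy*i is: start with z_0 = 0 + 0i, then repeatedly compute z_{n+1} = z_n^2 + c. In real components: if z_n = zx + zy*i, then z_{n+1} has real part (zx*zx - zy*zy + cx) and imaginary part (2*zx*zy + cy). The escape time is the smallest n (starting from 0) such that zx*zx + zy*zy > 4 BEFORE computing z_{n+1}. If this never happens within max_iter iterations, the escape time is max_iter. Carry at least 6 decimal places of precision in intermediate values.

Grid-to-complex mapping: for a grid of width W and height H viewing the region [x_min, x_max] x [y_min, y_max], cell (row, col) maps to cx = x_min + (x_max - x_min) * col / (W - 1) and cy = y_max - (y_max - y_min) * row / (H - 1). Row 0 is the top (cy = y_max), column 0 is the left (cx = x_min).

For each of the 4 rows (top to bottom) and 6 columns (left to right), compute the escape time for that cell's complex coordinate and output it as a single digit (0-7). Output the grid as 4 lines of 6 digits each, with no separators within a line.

Answer: 123334
123345
133457
135777

Derivation:
(row=0, col=0): c = -2.0000 + 1.0400i → escape time 1
(row=0, col=1): c = -1.7080 + 1.0400i → escape time 2
(row=0, col=2): c = -1.4160 + 1.0400i → escape time 3
(row=0, col=3): c = -1.1240 + 1.0400i → escape time 3
(row=0, col=4): c = -0.8320 + 1.0400i → escape time 3
(row=0, col=5): c = -0.5400 + 1.0400i → escape time 4
(row=1, col=0): c = -2.0000 + 0.8233i → escape time 1
(row=1, col=1): c = -1.7080 + 0.8233i → escape time 2
(row=1, col=2): c = -1.4160 + 0.8233i → escape time 3
(row=1, col=3): c = -1.1240 + 0.8233i → escape time 3
(row=1, col=4): c = -0.8320 + 0.8233i → escape time 4
(row=1, col=5): c = -0.5400 + 0.8233i → escape time 5
(row=2, col=0): c = -2.0000 + 0.6067i → escape time 1
(row=2, col=1): c = -1.7080 + 0.6067i → escape time 3
(row=2, col=2): c = -1.4160 + 0.6067i → escape time 3
(row=2, col=3): c = -1.1240 + 0.6067i → escape time 4
(row=2, col=4): c = -0.8320 + 0.6067i → escape time 5
(row=2, col=5): c = -0.5400 + 0.6067i → escape time 7
(row=3, col=0): c = -2.0000 + 0.3900i → escape time 1
(row=3, col=1): c = -1.7080 + 0.3900i → escape time 3
(row=3, col=2): c = -1.4160 + 0.3900i → escape time 5
(row=3, col=3): c = -1.1240 + 0.3900i → escape time 7
(row=3, col=4): c = -0.8320 + 0.3900i → escape time 7
(row=3, col=5): c = -0.5400 + 0.3900i → escape time 7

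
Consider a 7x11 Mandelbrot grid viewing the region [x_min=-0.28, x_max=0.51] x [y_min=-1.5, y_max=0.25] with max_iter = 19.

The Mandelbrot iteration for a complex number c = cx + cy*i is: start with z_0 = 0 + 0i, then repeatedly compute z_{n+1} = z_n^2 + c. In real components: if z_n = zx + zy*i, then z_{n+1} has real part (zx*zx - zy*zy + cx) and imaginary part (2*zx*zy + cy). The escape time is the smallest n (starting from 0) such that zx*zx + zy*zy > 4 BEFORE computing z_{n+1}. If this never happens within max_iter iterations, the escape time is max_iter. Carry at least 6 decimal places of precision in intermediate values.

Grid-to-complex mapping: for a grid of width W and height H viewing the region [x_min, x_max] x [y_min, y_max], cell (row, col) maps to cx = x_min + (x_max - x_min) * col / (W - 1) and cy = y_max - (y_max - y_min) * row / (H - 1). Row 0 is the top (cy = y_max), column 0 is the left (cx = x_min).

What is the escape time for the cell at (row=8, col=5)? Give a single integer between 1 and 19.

z_0 = 0 + 0i, c = 0.3783 + -1.1500i
Iter 1: z = 0.3783 + -1.1500i, |z|^2 = 1.4656
Iter 2: z = -0.8010 + -2.0202i, |z|^2 = 4.7227
Escaped at iteration 2

Answer: 2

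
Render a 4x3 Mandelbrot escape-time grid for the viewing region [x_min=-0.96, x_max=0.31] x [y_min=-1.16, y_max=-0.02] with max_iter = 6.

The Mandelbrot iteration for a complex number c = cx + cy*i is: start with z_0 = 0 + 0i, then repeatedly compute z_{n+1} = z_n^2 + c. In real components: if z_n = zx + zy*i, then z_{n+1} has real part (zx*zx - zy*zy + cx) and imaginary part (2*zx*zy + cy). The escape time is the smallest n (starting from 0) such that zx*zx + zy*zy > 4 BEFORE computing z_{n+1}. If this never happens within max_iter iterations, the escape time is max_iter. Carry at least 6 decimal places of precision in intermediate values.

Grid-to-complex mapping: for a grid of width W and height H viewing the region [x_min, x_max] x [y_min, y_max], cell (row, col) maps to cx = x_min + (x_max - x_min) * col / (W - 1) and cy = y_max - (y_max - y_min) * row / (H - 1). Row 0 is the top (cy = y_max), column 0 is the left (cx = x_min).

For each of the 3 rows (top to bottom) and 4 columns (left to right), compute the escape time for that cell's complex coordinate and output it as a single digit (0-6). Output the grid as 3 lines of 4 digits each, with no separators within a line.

(row=0, col=0): c = -0.9600 + -0.0200i → escape time 6
(row=0, col=1): c = -0.5367 + -0.0200i → escape time 6
(row=0, col=2): c = -0.1133 + -0.0200i → escape time 6
(row=0, col=3): c = 0.3100 + -0.0200i → escape time 6
(row=1, col=0): c = -0.9600 + -0.5900i → escape time 5
(row=1, col=1): c = -0.5367 + -0.5900i → escape time 6
(row=1, col=2): c = -0.1133 + -0.5900i → escape time 6
(row=1, col=3): c = 0.3100 + -0.5900i → escape time 6
(row=2, col=0): c = -0.9600 + -1.1600i → escape time 3
(row=2, col=1): c = -0.5367 + -1.1600i → escape time 3
(row=2, col=2): c = -0.1133 + -1.1600i → escape time 4
(row=2, col=3): c = 0.3100 + -1.1600i → escape time 2

Answer: 6666
5666
3342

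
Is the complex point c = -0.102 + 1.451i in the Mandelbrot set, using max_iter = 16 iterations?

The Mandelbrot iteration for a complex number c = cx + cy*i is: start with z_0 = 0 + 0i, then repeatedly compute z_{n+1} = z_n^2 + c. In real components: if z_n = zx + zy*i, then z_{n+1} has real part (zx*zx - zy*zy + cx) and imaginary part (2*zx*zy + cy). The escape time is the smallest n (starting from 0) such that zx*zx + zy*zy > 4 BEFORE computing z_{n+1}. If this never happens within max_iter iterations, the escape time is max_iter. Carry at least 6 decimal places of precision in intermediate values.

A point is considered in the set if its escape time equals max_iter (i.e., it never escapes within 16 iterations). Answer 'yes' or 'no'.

z_0 = 0 + 0i, c = -0.1020 + 1.4510i
Iter 1: z = -0.1020 + 1.4510i, |z|^2 = 2.1158
Iter 2: z = -2.1970 + 1.1550i, |z|^2 = 6.1608
Escaped at iteration 2

Answer: no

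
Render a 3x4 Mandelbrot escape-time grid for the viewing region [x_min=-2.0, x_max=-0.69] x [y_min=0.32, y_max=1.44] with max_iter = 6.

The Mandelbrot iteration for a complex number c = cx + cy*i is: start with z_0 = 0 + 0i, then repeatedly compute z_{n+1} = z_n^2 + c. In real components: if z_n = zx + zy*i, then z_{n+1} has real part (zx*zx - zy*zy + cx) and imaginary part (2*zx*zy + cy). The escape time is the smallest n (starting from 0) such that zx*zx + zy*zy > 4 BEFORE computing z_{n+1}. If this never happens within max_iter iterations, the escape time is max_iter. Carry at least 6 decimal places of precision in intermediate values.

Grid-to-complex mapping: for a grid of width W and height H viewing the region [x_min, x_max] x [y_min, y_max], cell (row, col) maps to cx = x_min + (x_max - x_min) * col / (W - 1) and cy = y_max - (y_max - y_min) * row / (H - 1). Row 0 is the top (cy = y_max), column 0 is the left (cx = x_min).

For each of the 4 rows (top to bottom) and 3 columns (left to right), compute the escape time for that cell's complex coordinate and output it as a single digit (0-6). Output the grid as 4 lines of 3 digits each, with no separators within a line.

Answer: 122
133
135
166

Derivation:
(row=0, col=0): c = -2.0000 + 1.4400i → escape time 1
(row=0, col=1): c = -1.3450 + 1.4400i → escape time 2
(row=0, col=2): c = -0.6900 + 1.4400i → escape time 2
(row=1, col=0): c = -2.0000 + 1.0667i → escape time 1
(row=1, col=1): c = -1.3450 + 1.0667i → escape time 3
(row=1, col=2): c = -0.6900 + 1.0667i → escape time 3
(row=2, col=0): c = -2.0000 + 0.6933i → escape time 1
(row=2, col=1): c = -1.3450 + 0.6933i → escape time 3
(row=2, col=2): c = -0.6900 + 0.6933i → escape time 5
(row=3, col=0): c = -2.0000 + 0.3200i → escape time 1
(row=3, col=1): c = -1.3450 + 0.3200i → escape time 6
(row=3, col=2): c = -0.6900 + 0.3200i → escape time 6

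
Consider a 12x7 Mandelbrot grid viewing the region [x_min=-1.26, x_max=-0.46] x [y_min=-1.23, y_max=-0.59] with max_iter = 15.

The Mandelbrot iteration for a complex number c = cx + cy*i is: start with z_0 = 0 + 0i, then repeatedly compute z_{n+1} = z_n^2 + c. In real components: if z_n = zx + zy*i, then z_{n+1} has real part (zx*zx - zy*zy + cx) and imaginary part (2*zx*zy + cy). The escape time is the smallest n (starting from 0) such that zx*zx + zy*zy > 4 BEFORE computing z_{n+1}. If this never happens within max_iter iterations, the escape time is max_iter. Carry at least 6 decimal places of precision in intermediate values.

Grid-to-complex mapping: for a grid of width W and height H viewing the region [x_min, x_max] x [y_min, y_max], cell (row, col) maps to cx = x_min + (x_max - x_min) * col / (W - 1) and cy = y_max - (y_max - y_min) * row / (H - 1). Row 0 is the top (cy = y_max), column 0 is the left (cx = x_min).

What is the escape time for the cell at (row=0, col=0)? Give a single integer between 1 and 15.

z_0 = 0 + 0i, c = -1.2600 + -0.5900i
Iter 1: z = -1.2600 + -0.5900i, |z|^2 = 1.9357
Iter 2: z = -0.0205 + 0.8968i, |z|^2 = 0.8047
Iter 3: z = -2.0638 + -0.6268i, |z|^2 = 4.6522
Escaped at iteration 3

Answer: 3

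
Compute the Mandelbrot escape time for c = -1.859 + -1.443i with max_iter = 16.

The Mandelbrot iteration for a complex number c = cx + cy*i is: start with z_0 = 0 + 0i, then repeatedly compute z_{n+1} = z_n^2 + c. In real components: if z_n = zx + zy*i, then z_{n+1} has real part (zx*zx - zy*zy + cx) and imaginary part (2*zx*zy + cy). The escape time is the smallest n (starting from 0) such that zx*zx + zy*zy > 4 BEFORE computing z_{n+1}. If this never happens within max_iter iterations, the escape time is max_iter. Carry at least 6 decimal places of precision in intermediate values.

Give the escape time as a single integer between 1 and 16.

Answer: 1

Derivation:
z_0 = 0 + 0i, c = -1.8590 + -1.4430i
Iter 1: z = -1.8590 + -1.4430i, |z|^2 = 5.5381
Escaped at iteration 1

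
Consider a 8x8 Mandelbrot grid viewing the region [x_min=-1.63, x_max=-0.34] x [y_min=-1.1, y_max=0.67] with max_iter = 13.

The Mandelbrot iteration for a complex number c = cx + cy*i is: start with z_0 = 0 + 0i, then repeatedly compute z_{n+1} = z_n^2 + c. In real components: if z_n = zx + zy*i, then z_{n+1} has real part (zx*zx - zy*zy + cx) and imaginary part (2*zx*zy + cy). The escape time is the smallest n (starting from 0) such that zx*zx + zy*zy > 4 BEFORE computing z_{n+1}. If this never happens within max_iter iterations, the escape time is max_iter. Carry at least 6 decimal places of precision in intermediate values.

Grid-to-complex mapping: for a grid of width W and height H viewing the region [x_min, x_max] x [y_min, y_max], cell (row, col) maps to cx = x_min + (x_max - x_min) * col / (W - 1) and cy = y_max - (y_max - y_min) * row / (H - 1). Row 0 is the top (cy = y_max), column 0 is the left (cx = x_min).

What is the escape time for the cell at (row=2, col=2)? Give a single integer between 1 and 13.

z_0 = 0 + 0i, c = -1.2614 + 0.1643i
Iter 1: z = -1.2614 + 0.1643i, |z|^2 = 1.6182
Iter 2: z = 0.3028 + -0.2502i, |z|^2 = 0.1543
Iter 3: z = -1.2323 + 0.0128i, |z|^2 = 1.5188
Iter 4: z = 0.2571 + 0.1328i, |z|^2 = 0.0837
Iter 5: z = -1.2130 + 0.2326i, |z|^2 = 1.5254
Iter 6: z = 0.1558 + -0.3999i, |z|^2 = 0.1842
Iter 7: z = -1.3971 + 0.0397i, |z|^2 = 1.9534
Iter 8: z = 0.6888 + 0.0534i, |z|^2 = 0.4773
Iter 9: z = -0.7899 + 0.2378i, |z|^2 = 0.6804
Iter 10: z = -0.6941 + -0.2114i, |z|^2 = 0.5265
Iter 11: z = -0.8243 + 0.4578i, |z|^2 = 0.8891
Iter 12: z = -0.7914 + -0.5904i, |z|^2 = 0.9750

Answer: 13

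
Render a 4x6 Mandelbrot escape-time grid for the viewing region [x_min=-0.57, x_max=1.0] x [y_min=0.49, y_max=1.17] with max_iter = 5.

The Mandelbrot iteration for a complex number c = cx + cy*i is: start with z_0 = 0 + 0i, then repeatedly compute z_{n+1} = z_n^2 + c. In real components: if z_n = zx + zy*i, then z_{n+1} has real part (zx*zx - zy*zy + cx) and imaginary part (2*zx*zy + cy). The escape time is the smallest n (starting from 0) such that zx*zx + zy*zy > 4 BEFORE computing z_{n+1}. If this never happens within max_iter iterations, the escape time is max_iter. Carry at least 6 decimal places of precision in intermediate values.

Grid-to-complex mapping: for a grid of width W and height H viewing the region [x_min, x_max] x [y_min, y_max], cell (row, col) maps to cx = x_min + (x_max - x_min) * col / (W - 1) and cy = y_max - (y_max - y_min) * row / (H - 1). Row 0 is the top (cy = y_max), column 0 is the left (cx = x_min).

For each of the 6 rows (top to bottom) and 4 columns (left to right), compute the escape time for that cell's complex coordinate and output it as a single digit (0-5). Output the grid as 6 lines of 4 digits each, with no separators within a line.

(row=0, col=0): c = -0.5700 + 1.1700i → escape time 3
(row=0, col=1): c = -0.0467 + 1.1700i → escape time 3
(row=0, col=2): c = 0.4767 + 1.1700i → escape time 2
(row=0, col=3): c = 1.0000 + 1.1700i → escape time 2
(row=1, col=0): c = -0.5700 + 1.0340i → escape time 4
(row=1, col=1): c = -0.0467 + 1.0340i → escape time 5
(row=1, col=2): c = 0.4767 + 1.0340i → escape time 2
(row=1, col=3): c = 1.0000 + 1.0340i → escape time 2
(row=2, col=0): c = -0.5700 + 0.8980i → escape time 4
(row=2, col=1): c = -0.0467 + 0.8980i → escape time 5
(row=2, col=2): c = 0.4767 + 0.8980i → escape time 3
(row=2, col=3): c = 1.0000 + 0.8980i → escape time 2
(row=3, col=0): c = -0.5700 + 0.7620i → escape time 5
(row=3, col=1): c = -0.0467 + 0.7620i → escape time 5
(row=3, col=2): c = 0.4767 + 0.7620i → escape time 3
(row=3, col=3): c = 1.0000 + 0.7620i → escape time 2
(row=4, col=0): c = -0.5700 + 0.6260i → escape time 5
(row=4, col=1): c = -0.0467 + 0.6260i → escape time 5
(row=4, col=2): c = 0.4767 + 0.6260i → escape time 4
(row=4, col=3): c = 1.0000 + 0.6260i → escape time 2
(row=5, col=0): c = -0.5700 + 0.4900i → escape time 5
(row=5, col=1): c = -0.0467 + 0.4900i → escape time 5
(row=5, col=2): c = 0.4767 + 0.4900i → escape time 5
(row=5, col=3): c = 1.0000 + 0.4900i → escape time 2

Answer: 3322
4522
4532
5532
5542
5552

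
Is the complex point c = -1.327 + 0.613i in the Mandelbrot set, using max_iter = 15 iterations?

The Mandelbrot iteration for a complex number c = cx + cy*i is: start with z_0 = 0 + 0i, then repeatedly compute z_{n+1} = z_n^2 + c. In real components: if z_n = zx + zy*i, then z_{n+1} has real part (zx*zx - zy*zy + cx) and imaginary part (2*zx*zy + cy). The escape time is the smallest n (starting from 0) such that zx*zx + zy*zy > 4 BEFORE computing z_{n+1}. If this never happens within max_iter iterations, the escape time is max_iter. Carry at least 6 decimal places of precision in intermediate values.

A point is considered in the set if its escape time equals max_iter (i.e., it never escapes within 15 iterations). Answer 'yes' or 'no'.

z_0 = 0 + 0i, c = -1.3270 + 0.6130i
Iter 1: z = -1.3270 + 0.6130i, |z|^2 = 2.1367
Iter 2: z = 0.0582 + -1.0139i, |z|^2 = 1.0314
Iter 3: z = -2.3516 + 0.4951i, |z|^2 = 5.7752
Escaped at iteration 3

Answer: no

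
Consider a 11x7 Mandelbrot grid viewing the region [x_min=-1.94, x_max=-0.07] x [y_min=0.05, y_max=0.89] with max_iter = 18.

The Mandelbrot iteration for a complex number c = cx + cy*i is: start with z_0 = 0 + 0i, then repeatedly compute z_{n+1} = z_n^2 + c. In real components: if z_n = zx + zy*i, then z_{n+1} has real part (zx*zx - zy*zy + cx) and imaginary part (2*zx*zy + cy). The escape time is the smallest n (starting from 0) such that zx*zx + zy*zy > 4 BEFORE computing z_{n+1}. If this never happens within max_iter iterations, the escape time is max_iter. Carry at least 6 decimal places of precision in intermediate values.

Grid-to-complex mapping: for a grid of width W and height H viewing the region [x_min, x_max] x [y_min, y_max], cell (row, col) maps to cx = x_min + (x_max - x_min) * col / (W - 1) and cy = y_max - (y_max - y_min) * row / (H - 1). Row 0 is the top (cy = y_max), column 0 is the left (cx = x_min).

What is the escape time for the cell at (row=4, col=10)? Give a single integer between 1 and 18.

z_0 = 0 + 0i, c = -0.0700 + 0.3300i
Iter 1: z = -0.0700 + 0.3300i, |z|^2 = 0.1138
Iter 2: z = -0.1740 + 0.2838i, |z|^2 = 0.1108
Iter 3: z = -0.1203 + 0.2312i, |z|^2 = 0.0679
Iter 4: z = -0.1090 + 0.2744i, |z|^2 = 0.0872
Iter 5: z = -0.1334 + 0.2702i, |z|^2 = 0.0908
Iter 6: z = -0.1252 + 0.2579i, |z|^2 = 0.0822
Iter 7: z = -0.1208 + 0.2654i, |z|^2 = 0.0850
Iter 8: z = -0.1258 + 0.2659i, |z|^2 = 0.0865
Iter 9: z = -0.1248 + 0.2631i, |z|^2 = 0.0848
Iter 10: z = -0.1236 + 0.2643i, |z|^2 = 0.0851
Iter 11: z = -0.1246 + 0.2646i, |z|^2 = 0.0856
Iter 12: z = -0.1245 + 0.2641i, |z|^2 = 0.0852
Iter 13: z = -0.1242 + 0.2642i, |z|^2 = 0.0853
Iter 14: z = -0.1244 + 0.2644i, |z|^2 = 0.0854
Iter 15: z = -0.1244 + 0.2642i, |z|^2 = 0.0853
Iter 16: z = -0.1243 + 0.2643i, |z|^2 = 0.0853
Iter 17: z = -0.1244 + 0.2643i, |z|^2 = 0.0853

Answer: 18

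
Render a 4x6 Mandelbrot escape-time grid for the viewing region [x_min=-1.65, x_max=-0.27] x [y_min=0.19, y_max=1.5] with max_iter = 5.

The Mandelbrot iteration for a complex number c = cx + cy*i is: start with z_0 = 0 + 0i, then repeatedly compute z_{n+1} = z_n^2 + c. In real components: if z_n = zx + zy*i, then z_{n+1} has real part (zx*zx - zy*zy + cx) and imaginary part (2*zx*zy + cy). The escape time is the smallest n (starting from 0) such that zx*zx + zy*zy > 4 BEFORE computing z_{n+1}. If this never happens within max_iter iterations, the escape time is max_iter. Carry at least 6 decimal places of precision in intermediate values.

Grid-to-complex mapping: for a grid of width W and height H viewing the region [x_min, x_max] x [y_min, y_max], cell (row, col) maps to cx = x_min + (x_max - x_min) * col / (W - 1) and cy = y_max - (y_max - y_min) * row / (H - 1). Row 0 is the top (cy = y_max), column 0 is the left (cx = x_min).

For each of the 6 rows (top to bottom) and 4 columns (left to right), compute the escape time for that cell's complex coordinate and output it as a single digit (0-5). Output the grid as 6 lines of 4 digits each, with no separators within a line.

Answer: 1222
1233
2335
3345
3555
4555

Derivation:
(row=0, col=0): c = -1.6500 + 1.5000i → escape time 1
(row=0, col=1): c = -1.1900 + 1.5000i → escape time 2
(row=0, col=2): c = -0.7300 + 1.5000i → escape time 2
(row=0, col=3): c = -0.2700 + 1.5000i → escape time 2
(row=1, col=0): c = -1.6500 + 1.2380i → escape time 1
(row=1, col=1): c = -1.1900 + 1.2380i → escape time 2
(row=1, col=2): c = -0.7300 + 1.2380i → escape time 3
(row=1, col=3): c = -0.2700 + 1.2380i → escape time 3
(row=2, col=0): c = -1.6500 + 0.9760i → escape time 2
(row=2, col=1): c = -1.1900 + 0.9760i → escape time 3
(row=2, col=2): c = -0.7300 + 0.9760i → escape time 3
(row=2, col=3): c = -0.2700 + 0.9760i → escape time 5
(row=3, col=0): c = -1.6500 + 0.7140i → escape time 3
(row=3, col=1): c = -1.1900 + 0.7140i → escape time 3
(row=3, col=2): c = -0.7300 + 0.7140i → escape time 4
(row=3, col=3): c = -0.2700 + 0.7140i → escape time 5
(row=4, col=0): c = -1.6500 + 0.4520i → escape time 3
(row=4, col=1): c = -1.1900 + 0.4520i → escape time 5
(row=4, col=2): c = -0.7300 + 0.4520i → escape time 5
(row=4, col=3): c = -0.2700 + 0.4520i → escape time 5
(row=5, col=0): c = -1.6500 + 0.1900i → escape time 4
(row=5, col=1): c = -1.1900 + 0.1900i → escape time 5
(row=5, col=2): c = -0.7300 + 0.1900i → escape time 5
(row=5, col=3): c = -0.2700 + 0.1900i → escape time 5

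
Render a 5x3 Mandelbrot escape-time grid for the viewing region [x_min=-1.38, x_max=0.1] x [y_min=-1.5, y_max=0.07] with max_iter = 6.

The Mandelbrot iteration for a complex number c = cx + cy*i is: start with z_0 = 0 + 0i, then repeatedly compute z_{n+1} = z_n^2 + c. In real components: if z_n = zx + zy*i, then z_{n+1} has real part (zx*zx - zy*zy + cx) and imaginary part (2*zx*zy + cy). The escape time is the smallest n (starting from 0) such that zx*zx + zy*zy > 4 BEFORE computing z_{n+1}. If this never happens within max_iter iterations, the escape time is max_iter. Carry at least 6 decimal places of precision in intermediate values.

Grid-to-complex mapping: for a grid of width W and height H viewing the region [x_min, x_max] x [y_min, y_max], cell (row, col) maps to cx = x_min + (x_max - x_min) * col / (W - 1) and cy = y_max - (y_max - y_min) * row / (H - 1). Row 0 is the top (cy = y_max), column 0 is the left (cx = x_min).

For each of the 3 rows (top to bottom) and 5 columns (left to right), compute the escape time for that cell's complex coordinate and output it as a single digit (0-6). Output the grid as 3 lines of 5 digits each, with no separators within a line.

Answer: 66666
34566
12222

Derivation:
(row=0, col=0): c = -1.3800 + 0.0700i → escape time 6
(row=0, col=1): c = -1.0100 + 0.0700i → escape time 6
(row=0, col=2): c = -0.6400 + 0.0700i → escape time 6
(row=0, col=3): c = -0.2700 + 0.0700i → escape time 6
(row=0, col=4): c = 0.1000 + 0.0700i → escape time 6
(row=1, col=0): c = -1.3800 + -0.7150i → escape time 3
(row=1, col=1): c = -1.0100 + -0.7150i → escape time 4
(row=1, col=2): c = -0.6400 + -0.7150i → escape time 5
(row=1, col=3): c = -0.2700 + -0.7150i → escape time 6
(row=1, col=4): c = 0.1000 + -0.7150i → escape time 6
(row=2, col=0): c = -1.3800 + -1.5000i → escape time 1
(row=2, col=1): c = -1.0100 + -1.5000i → escape time 2
(row=2, col=2): c = -0.6400 + -1.5000i → escape time 2
(row=2, col=3): c = -0.2700 + -1.5000i → escape time 2
(row=2, col=4): c = 0.1000 + -1.5000i → escape time 2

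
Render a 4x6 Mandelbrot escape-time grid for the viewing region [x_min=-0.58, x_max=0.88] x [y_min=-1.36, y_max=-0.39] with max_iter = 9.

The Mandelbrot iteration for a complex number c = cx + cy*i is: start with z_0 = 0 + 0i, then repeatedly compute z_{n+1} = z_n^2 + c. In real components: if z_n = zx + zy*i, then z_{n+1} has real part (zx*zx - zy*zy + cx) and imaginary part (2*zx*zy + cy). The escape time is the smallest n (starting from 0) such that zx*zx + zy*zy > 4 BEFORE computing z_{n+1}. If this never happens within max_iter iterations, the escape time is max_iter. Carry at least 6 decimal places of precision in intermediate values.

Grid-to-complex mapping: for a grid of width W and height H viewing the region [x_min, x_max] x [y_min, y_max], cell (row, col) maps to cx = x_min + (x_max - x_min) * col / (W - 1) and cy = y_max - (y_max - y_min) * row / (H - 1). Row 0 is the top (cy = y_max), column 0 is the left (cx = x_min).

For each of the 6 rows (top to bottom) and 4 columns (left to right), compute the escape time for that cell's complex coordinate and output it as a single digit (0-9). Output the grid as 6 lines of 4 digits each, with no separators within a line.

(row=0, col=0): c = -0.5800 + -0.3900i → escape time 9
(row=0, col=1): c = -0.0933 + -0.3900i → escape time 9
(row=0, col=2): c = 0.3933 + -0.3900i → escape time 9
(row=0, col=3): c = 0.8800 + -0.3900i → escape time 3
(row=1, col=0): c = -0.5800 + -0.5840i → escape time 9
(row=1, col=1): c = -0.0933 + -0.5840i → escape time 9
(row=1, col=2): c = 0.3933 + -0.5840i → escape time 9
(row=1, col=3): c = 0.8800 + -0.5840i → escape time 2
(row=2, col=0): c = -0.5800 + -0.7780i → escape time 5
(row=2, col=1): c = -0.0933 + -0.7780i → escape time 9
(row=2, col=2): c = 0.3933 + -0.7780i → escape time 4
(row=2, col=3): c = 0.8800 + -0.7780i → escape time 2
(row=3, col=0): c = -0.5800 + -0.9720i → escape time 4
(row=3, col=1): c = -0.0933 + -0.9720i → escape time 9
(row=3, col=2): c = 0.3933 + -0.9720i → escape time 3
(row=3, col=3): c = 0.8800 + -0.9720i → escape time 2
(row=4, col=0): c = -0.5800 + -1.1660i → escape time 3
(row=4, col=1): c = -0.0933 + -1.1660i → escape time 4
(row=4, col=2): c = 0.3933 + -1.1660i → escape time 2
(row=4, col=3): c = 0.8800 + -1.1660i → escape time 2
(row=5, col=0): c = -0.5800 + -1.3600i → escape time 2
(row=5, col=1): c = -0.0933 + -1.3600i → escape time 2
(row=5, col=2): c = 0.3933 + -1.3600i → escape time 2
(row=5, col=3): c = 0.8800 + -1.3600i → escape time 2

Answer: 9993
9992
5942
4932
3422
2222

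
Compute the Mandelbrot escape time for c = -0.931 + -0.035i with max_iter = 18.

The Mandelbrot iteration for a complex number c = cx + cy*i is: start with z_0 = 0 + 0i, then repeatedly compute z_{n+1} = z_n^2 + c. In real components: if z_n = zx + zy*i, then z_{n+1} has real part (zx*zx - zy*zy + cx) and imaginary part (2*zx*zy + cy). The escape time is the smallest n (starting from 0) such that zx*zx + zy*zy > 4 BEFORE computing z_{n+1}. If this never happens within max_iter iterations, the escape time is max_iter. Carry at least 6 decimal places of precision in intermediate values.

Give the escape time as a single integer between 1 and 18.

Answer: 18

Derivation:
z_0 = 0 + 0i, c = -0.9310 + -0.0350i
Iter 1: z = -0.9310 + -0.0350i, |z|^2 = 0.8680
Iter 2: z = -0.0655 + 0.0302i, |z|^2 = 0.0052
Iter 3: z = -0.9276 + -0.0390i, |z|^2 = 0.8620
Iter 4: z = -0.0720 + 0.0373i, |z|^2 = 0.0066
Iter 5: z = -0.9272 + -0.0404i, |z|^2 = 0.8613
Iter 6: z = -0.0729 + 0.0399i, |z|^2 = 0.0069
Iter 7: z = -0.9273 + -0.0408i, |z|^2 = 0.8615
Iter 8: z = -0.0728 + 0.0407i, |z|^2 = 0.0070
Iter 9: z = -0.9274 + -0.0409i, |z|^2 = 0.8617
Iter 10: z = -0.0727 + 0.0409i, |z|^2 = 0.0070
Iter 11: z = -0.9274 + -0.0409i, |z|^2 = 0.8617
Iter 12: z = -0.0726 + 0.0409i, |z|^2 = 0.0070
Iter 13: z = -0.9274 + -0.0409i, |z|^2 = 0.8618
Iter 14: z = -0.0726 + 0.0410i, |z|^2 = 0.0069
Iter 15: z = -0.9274 + -0.0409i, |z|^2 = 0.8618
Iter 16: z = -0.0726 + 0.0409i, |z|^2 = 0.0069
Iter 17: z = -0.9274 + -0.0409i, |z|^2 = 0.8618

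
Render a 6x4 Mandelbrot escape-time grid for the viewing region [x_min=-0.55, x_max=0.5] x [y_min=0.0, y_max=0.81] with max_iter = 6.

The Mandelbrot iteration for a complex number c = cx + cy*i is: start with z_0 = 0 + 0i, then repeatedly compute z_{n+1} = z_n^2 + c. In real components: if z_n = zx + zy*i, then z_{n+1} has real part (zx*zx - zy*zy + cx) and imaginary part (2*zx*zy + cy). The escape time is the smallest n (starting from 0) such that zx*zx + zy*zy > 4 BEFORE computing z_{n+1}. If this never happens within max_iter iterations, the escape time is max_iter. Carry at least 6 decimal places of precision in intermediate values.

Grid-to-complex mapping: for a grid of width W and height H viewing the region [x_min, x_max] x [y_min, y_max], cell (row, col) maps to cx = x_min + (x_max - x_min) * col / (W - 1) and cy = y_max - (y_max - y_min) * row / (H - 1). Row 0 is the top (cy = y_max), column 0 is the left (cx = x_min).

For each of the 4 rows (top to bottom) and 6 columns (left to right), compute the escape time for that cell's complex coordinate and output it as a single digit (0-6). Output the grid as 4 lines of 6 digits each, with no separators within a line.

(row=0, col=0): c = -0.5500 + 0.8100i → escape time 5
(row=0, col=1): c = -0.3400 + 0.8100i → escape time 6
(row=0, col=2): c = -0.1300 + 0.8100i → escape time 6
(row=0, col=3): c = 0.0800 + 0.8100i → escape time 6
(row=0, col=4): c = 0.2900 + 0.8100i → escape time 5
(row=0, col=5): c = 0.5000 + 0.8100i → escape time 3
(row=1, col=0): c = -0.5500 + 0.5400i → escape time 6
(row=1, col=1): c = -0.3400 + 0.5400i → escape time 6
(row=1, col=2): c = -0.1300 + 0.5400i → escape time 6
(row=1, col=3): c = 0.0800 + 0.5400i → escape time 6
(row=1, col=4): c = 0.2900 + 0.5400i → escape time 6
(row=1, col=5): c = 0.5000 + 0.5400i → escape time 5
(row=2, col=0): c = -0.5500 + 0.2700i → escape time 6
(row=2, col=1): c = -0.3400 + 0.2700i → escape time 6
(row=2, col=2): c = -0.1300 + 0.2700i → escape time 6
(row=2, col=3): c = 0.0800 + 0.2700i → escape time 6
(row=2, col=4): c = 0.2900 + 0.2700i → escape time 6
(row=2, col=5): c = 0.5000 + 0.2700i → escape time 5
(row=3, col=0): c = -0.5500 + 0.0000i → escape time 6
(row=3, col=1): c = -0.3400 + 0.0000i → escape time 6
(row=3, col=2): c = -0.1300 + 0.0000i → escape time 6
(row=3, col=3): c = 0.0800 + 0.0000i → escape time 6
(row=3, col=4): c = 0.2900 + 0.0000i → escape time 6
(row=3, col=5): c = 0.5000 + 0.0000i → escape time 5

Answer: 566653
666665
666665
666665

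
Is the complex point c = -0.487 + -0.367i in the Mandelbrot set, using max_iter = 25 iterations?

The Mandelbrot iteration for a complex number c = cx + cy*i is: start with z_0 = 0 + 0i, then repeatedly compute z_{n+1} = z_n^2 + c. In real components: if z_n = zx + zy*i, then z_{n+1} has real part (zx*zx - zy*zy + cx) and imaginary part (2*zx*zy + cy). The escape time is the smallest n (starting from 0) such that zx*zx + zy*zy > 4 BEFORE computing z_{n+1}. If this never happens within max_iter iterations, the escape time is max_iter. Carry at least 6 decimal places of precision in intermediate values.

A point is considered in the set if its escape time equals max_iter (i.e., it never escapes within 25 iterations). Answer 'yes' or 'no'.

Answer: yes

Derivation:
z_0 = 0 + 0i, c = -0.4870 + -0.3670i
Iter 1: z = -0.4870 + -0.3670i, |z|^2 = 0.3719
Iter 2: z = -0.3845 + -0.0095i, |z|^2 = 0.1479
Iter 3: z = -0.3392 + -0.3597i, |z|^2 = 0.2444
Iter 4: z = -0.5013 + -0.1230i, |z|^2 = 0.2664
Iter 5: z = -0.2508 + -0.2437i, |z|^2 = 0.1223
Iter 6: z = -0.4835 + -0.2447i, |z|^2 = 0.2936
Iter 7: z = -0.3132 + -0.1304i, |z|^2 = 0.1151
Iter 8: z = -0.4059 + -0.2854i, |z|^2 = 0.2462
Iter 9: z = -0.4037 + -0.1353i, |z|^2 = 0.1812
Iter 10: z = -0.3424 + -0.2577i, |z|^2 = 0.1837
Iter 11: z = -0.4362 + -0.1905i, |z|^2 = 0.2266
Iter 12: z = -0.3330 + -0.2008i, |z|^2 = 0.1512
Iter 13: z = -0.4164 + -0.2333i, |z|^2 = 0.2278
Iter 14: z = -0.3680 + -0.1727i, |z|^2 = 0.1653
Iter 15: z = -0.3814 + -0.2399i, |z|^2 = 0.2030
Iter 16: z = -0.3991 + -0.1840i, |z|^2 = 0.1931
Iter 17: z = -0.3616 + -0.2201i, |z|^2 = 0.1792
Iter 18: z = -0.4047 + -0.2078i, |z|^2 = 0.2070
Iter 19: z = -0.3664 + -0.1988i, |z|^2 = 0.1738
Iter 20: z = -0.3923 + -0.2213i, |z|^2 = 0.2029
Iter 21: z = -0.3821 + -0.1934i, |z|^2 = 0.1834
Iter 22: z = -0.3784 + -0.2192i, |z|^2 = 0.1912
Iter 23: z = -0.3919 + -0.2011i, |z|^2 = 0.1940
Iter 24: z = -0.3739 + -0.2094i, |z|^2 = 0.1836
Did not escape in 25 iterations → in set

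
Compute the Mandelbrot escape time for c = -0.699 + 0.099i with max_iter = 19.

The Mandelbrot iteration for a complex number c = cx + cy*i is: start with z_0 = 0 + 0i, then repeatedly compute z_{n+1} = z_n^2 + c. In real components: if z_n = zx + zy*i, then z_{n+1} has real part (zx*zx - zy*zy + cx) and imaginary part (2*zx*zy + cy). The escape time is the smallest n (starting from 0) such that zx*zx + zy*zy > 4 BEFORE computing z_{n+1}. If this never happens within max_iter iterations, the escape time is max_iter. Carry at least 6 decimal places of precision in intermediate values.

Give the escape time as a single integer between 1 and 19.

z_0 = 0 + 0i, c = -0.6990 + 0.0990i
Iter 1: z = -0.6990 + 0.0990i, |z|^2 = 0.4984
Iter 2: z = -0.2202 + -0.0394i, |z|^2 = 0.0500
Iter 3: z = -0.6521 + 0.1164i, |z|^2 = 0.4387
Iter 4: z = -0.2873 + -0.0527i, |z|^2 = 0.0854
Iter 5: z = -0.6192 + 0.1293i, |z|^2 = 0.4001
Iter 6: z = -0.3323 + -0.0611i, |z|^2 = 0.1142
Iter 7: z = -0.5923 + 0.1396i, |z|^2 = 0.3703
Iter 8: z = -0.3677 + -0.0664i, |z|^2 = 0.1396
Iter 9: z = -0.5682 + 0.1478i, |z|^2 = 0.3447
Iter 10: z = -0.3980 + -0.0690i, |z|^2 = 0.1631
Iter 11: z = -0.5454 + 0.1539i, |z|^2 = 0.3211
Iter 12: z = -0.4252 + -0.0689i, |z|^2 = 0.1856
Iter 13: z = -0.5229 + 0.1576i, |z|^2 = 0.2983
Iter 14: z = -0.4504 + -0.0658i, |z|^2 = 0.2072
Iter 15: z = -0.5005 + 0.1583i, |z|^2 = 0.2755
Iter 16: z = -0.4736 + -0.0594i, |z|^2 = 0.2278
Iter 17: z = -0.4783 + 0.1553i, |z|^2 = 0.2528
Iter 18: z = -0.4944 + -0.0495i, |z|^2 = 0.2469

Answer: 19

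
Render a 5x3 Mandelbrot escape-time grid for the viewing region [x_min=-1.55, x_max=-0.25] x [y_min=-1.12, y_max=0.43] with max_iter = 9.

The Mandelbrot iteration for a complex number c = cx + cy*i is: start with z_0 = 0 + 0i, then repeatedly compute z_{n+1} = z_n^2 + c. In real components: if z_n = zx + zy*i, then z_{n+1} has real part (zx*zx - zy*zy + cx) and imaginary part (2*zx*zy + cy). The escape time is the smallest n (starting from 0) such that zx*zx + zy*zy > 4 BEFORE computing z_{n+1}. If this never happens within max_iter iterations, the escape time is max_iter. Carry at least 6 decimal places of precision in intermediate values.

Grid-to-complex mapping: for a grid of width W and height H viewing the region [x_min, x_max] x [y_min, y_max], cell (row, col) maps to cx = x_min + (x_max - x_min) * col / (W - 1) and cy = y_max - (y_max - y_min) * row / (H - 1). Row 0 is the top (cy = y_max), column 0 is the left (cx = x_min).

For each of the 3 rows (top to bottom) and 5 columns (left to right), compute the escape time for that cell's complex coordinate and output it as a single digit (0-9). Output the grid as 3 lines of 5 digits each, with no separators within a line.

Answer: 36699
49899
23335

Derivation:
(row=0, col=0): c = -1.5500 + 0.4300i → escape time 3
(row=0, col=1): c = -1.2250 + 0.4300i → escape time 6
(row=0, col=2): c = -0.9000 + 0.4300i → escape time 6
(row=0, col=3): c = -0.5750 + 0.4300i → escape time 9
(row=0, col=4): c = -0.2500 + 0.4300i → escape time 9
(row=1, col=0): c = -1.5500 + -0.3450i → escape time 4
(row=1, col=1): c = -1.2250 + -0.3450i → escape time 9
(row=1, col=2): c = -0.9000 + -0.3450i → escape time 8
(row=1, col=3): c = -0.5750 + -0.3450i → escape time 9
(row=1, col=4): c = -0.2500 + -0.3450i → escape time 9
(row=2, col=0): c = -1.5500 + -1.1200i → escape time 2
(row=2, col=1): c = -1.2250 + -1.1200i → escape time 3
(row=2, col=2): c = -0.9000 + -1.1200i → escape time 3
(row=2, col=3): c = -0.5750 + -1.1200i → escape time 3
(row=2, col=4): c = -0.2500 + -1.1200i → escape time 5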